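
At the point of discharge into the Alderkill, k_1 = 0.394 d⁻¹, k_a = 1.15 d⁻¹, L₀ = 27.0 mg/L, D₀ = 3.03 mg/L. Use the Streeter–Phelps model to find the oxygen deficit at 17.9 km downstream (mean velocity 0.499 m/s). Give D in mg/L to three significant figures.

Travel time t = x/v = 17.9 km / (0.499 m/s) = 17900 m / 0.499 m/s = 35870 s = 0.4152 d.
k_1 L₀/(k_a−k_1) = 0.394×27.0/(1.15−0.394) = 10.64/0.7560 = 14.07 mg/L.
e^(−k_1 t) = e^(−0.394×0.4152) = 0.8491; e^(−k_a t) = e^(−1.15×0.4152) = 0.6204.
D = 14.07 × (0.8491 − 0.6204) + 3.03 × 0.6204 = 3.219 + 1.880 = 5.098 mg/L.

D ≈ 5.10 mg/L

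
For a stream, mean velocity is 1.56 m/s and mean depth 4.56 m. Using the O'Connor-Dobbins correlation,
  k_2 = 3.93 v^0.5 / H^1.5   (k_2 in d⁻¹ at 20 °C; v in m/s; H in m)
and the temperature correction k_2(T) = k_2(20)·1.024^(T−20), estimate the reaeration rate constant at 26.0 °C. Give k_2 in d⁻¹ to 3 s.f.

k_2 ≈ 0.581 d⁻¹

k_2(20) = 3.93 × 1.56^0.5 / 4.56^1.5 = 3.93 × 1.249 / 9.737 = 0.5041 d⁻¹.
k_2(26.0) = 0.5041 × 1.024^(26.0−20) = 0.5041 × 1.153 = 0.5812 d⁻¹.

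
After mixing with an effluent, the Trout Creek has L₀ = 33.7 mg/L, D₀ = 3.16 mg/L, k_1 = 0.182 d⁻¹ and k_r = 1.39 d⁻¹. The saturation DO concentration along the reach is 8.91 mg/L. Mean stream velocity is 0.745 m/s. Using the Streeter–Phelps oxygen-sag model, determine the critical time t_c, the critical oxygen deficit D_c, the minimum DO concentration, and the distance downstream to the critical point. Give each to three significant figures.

t_c = [1/(k_r−k_1)] ln[(k_r/k_1)(1 − D₀(k_r−k_1)/(k_1 L₀))]
= [1/(1.39−0.182)] ln[(1.39/0.182)(1 − 3.16×1.208/(0.182×33.7))]
= (1/1.208) ln[7.637 × 0.3776] = 0.8278 × ln(2.884) = 0.8278 × 1.059 = 0.8768 d.
D_c = (k_1/k_r) L₀ e^(−k_1 t_c) = (0.182/1.39) × 33.7 × e^(−0.182×0.8768) = 0.1309 × 33.7 × 0.8525 = 3.762 mg/L.
Minimum DO = C_s − D_c = 8.91 − 3.762 = 5.148 mg/L.
x_c = v t_c = 0.745 m/s × 0.8768 d × 86400 s/d = 56440 m ≈ 56.4 km.

t_c ≈ 0.877 d; D_c ≈ 3.76 mg/L; min DO ≈ 5.15 mg/L; x_c ≈ 56.4 km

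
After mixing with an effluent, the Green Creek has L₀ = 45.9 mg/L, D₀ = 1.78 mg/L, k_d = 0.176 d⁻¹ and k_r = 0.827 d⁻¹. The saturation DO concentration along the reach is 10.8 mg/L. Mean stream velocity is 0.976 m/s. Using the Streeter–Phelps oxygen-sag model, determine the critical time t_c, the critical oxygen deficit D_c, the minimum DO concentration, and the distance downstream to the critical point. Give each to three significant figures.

t_c = [1/(k_r−k_d)] ln[(k_r/k_d)(1 − D₀(k_r−k_d)/(k_d L₀))]
= [1/(0.827−0.176)] ln[(0.827/0.176)(1 − 1.78×0.6510/(0.176×45.9))]
= (1/0.6510) ln[4.699 × 0.8566] = 1.536 × ln(4.025) = 1.536 × 1.392 = 2.139 d.
L(t_c) = L₀ e^(−k_d t_c) = 45.9 × 0.6863 = 31.50 mg/L, and at the critical point k_r D_c = k_d L, so D_c = (0.176/0.827) × 31.50 = 6.704 mg/L.
Minimum DO = C_s − D_c = 10.8 − 6.704 = 4.096 mg/L.
x_c = v t_c = 0.976 m/s × 2.139 d × 86400 s/d = 180400 m ≈ 180 km.

t_c ≈ 2.14 d; D_c ≈ 6.70 mg/L; min DO ≈ 4.10 mg/L; x_c ≈ 180 km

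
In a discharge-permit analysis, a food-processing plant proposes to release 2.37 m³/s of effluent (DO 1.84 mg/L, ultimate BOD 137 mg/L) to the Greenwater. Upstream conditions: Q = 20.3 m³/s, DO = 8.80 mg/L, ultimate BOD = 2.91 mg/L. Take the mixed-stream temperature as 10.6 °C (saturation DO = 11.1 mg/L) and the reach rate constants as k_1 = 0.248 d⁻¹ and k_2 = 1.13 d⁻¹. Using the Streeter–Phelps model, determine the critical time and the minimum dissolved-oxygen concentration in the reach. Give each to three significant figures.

t_c ≈ 0.573 d; minimum DO ≈ 7.88 mg/L

Mixed DO = (20.3×8.80 + 2.37×1.84)/(20.3+2.37) = 183.0/22.67 = 8.072 mg/L.
Mixed L₀ = (20.3×2.91 + 2.37×137)/(22.67) = 383.8/22.67 = 16.93 mg/L.
Initial deficit D₀ = C_s − DO₀ = 11.1 − 8.072 = 3.028 mg/L.
t_c = (1/0.8820) ln[(1.13/0.248)(1 − 3.028×0.8820/(0.248×16.93))] = 1.134 × ln(1.658) = 0.5734 d.
D_c = (0.248/1.13) × 16.93 × e^(−0.248×0.5734) = 0.2195 × 16.93 × 0.8674 = 3.223 mg/L.
Minimum DO = 11.1 − 3.223 = 7.877 mg/L.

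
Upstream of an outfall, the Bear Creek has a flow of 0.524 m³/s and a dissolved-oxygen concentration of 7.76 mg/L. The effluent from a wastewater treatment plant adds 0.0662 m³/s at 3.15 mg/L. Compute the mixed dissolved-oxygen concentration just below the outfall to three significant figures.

7.24 mg/L

Flow-weighted mixing: C = (Q_r C_r + Q_w C_w)/(Q_r + Q_w)
= (0.524×7.76 + 0.0662×3.15)/(0.524 + 0.0662) = 4.275/0.5902 = 7.243 mg/L.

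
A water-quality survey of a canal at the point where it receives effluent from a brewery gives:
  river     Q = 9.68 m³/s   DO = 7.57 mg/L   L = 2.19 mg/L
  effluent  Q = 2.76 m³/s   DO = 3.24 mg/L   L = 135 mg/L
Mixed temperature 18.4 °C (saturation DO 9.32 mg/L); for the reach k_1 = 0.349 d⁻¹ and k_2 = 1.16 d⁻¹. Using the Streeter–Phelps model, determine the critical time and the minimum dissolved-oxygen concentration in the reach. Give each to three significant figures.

Mixed DO = (9.68×7.57 + 2.76×3.24)/(9.68+2.76) = 82.22/12.44 = 6.609 mg/L.
Mixed L₀ = (9.68×2.19 + 2.76×135)/(12.44) = 393.8/12.44 = 31.66 mg/L.
Initial deficit D₀ = C_s − DO₀ = 9.32 − 6.609 = 2.711 mg/L.
t_c = (1/0.8110) ln[(1.16/0.349)(1 − 2.711×0.8110/(0.349×31.66))] = 1.233 × ln(2.662) = 1.207 d.
D_c = (0.349/1.16) × 31.66 × e^(−0.349×1.207) = 0.3009 × 31.66 × 0.6561 = 6.249 mg/L.
Minimum DO = 9.32 − 6.249 = 3.071 mg/L.

t_c ≈ 1.21 d; minimum DO ≈ 3.07 mg/L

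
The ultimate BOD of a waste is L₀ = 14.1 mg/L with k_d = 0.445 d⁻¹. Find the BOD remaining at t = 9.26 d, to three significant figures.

L ≈ 0.229 mg/L

L_t = L₀ e^(−k_d t) = 14.1 × e^(−0.445×9.26) = 14.1 × 0.01623 = 0.2289 mg/L.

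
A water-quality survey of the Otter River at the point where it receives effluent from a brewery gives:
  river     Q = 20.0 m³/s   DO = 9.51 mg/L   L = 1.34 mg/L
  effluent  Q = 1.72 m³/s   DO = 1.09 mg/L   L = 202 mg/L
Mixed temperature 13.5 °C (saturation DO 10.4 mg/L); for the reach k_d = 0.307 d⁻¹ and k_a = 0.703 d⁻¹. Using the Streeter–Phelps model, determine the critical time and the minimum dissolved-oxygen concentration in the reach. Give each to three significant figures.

Mixed DO = (20.0×9.51 + 1.72×1.09)/(20.0+1.72) = 192.1/21.72 = 8.843 mg/L.
Mixed L₀ = (20.0×1.34 + 1.72×202)/(21.72) = 374.2/21.72 = 17.23 mg/L.
Initial deficit D₀ = C_s − DO₀ = 10.4 − 8.843 = 1.557 mg/L.
t_c = (1/0.3960) ln[(0.703/0.307)(1 − 1.557×0.3960/(0.307×17.23))] = 2.525 × ln(2.023) = 1.779 d.
D_c = (0.307/0.703) × 17.23 × e^(−0.307×1.779) = 0.4367 × 17.23 × 0.5791 = 4.358 mg/L.
Minimum DO = 10.4 − 4.358 = 6.042 mg/L.

t_c ≈ 1.78 d; minimum DO ≈ 6.04 mg/L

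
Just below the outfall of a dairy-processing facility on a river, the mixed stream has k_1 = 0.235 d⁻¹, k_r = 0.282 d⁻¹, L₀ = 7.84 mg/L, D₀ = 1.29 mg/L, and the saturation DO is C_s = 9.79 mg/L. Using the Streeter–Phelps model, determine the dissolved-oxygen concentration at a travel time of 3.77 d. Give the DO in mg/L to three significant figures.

DO ≈ 6.72 mg/L

k_1 L₀/(k_r−k_1) = 0.235×7.84/(0.282−0.235) = 1.842/0.04700 = 39.20 mg/L.
e^(−k_1 t) = e^(−0.235×3.770) = 0.4123; e^(−k_r t) = e^(−0.282×3.770) = 0.3454.
D = 39.20 × (0.4123 − 0.3454) + 1.29 × 0.3454 = 2.625 + 0.4455 = 3.070 mg/L.
DO = C_s − D = 9.79 − 3.070 = 6.720 mg/L.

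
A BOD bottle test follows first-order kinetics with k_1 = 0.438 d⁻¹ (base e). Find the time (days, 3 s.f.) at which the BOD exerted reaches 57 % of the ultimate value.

t ≈ 1.93 d

y/L₀ = 1 − e^(−k_1 t) = 0.57 ⇒ e^(−k_1 t) = 0.430
t = −ln(0.430) / 0.438 = 0.8440 / 0.438 = 1.927 d.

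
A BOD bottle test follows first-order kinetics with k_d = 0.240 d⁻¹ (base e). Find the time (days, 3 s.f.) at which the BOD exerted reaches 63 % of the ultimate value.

t ≈ 4.14 d

y/L₀ = 1 − e^(−k_d t) = 0.63 ⇒ e^(−k_d t) = 0.370
t = −ln(0.370) / 0.240 = 0.9943 / 0.240 = 4.143 d.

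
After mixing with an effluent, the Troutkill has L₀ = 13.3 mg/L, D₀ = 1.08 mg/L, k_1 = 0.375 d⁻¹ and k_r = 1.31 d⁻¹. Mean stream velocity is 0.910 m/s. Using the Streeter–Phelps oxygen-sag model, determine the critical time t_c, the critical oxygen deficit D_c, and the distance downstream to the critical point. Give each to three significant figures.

t_c ≈ 1.10 d; D_c ≈ 2.52 mg/L; x_c ≈ 86.2 km

At the critical point dD/dt = 0, so k_1 L₀ e^(−k_1 t) = k_r D. Substituting D(t) from the Streeter–Phelps equation and solving for t gives
t_c = ln[(k_r/k_1)(1 − D₀(k_r−k_1)/(k_1 L₀))] / (k_r−k_1).
Here k_r−k_1 = 0.9350 d⁻¹ and 1 − D₀(k_r−k_1)/(k_1 L₀) = 1 − 1.08×0.9350/(0.375×13.3) = 0.7975, so
t_c = ln(3.493 × 0.7975) / 0.9350 = 1.025 / 0.9350 = 1.096 d.
L(t_c) = L₀ e^(−k_1 t_c) = 13.3 × 0.6630 = 8.818 mg/L, and at the critical point k_r D_c = k_1 L, so D_c = (0.375/1.31) × 8.818 = 2.524 mg/L.
x_c = v t_c = 0.910 m/s × 1.096 d × 86400 s/d = 86160 m ≈ 86.2 km.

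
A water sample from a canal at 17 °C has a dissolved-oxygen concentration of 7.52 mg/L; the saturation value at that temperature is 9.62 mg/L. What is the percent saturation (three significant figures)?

78.2 % saturation

% saturation = C/C_s × 100 = 7.52/9.62 × 100 = 78.2 %.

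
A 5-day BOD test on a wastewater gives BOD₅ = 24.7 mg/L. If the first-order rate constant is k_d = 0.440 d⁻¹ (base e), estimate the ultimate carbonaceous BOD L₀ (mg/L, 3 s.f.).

BOD₅ = L₀(1 − e^(−5k_d)) ⇒ L₀ = BOD₅ / (1 − e^(−5×0.440))
= 24.7 / (1 − 0.1108) = 24.7 / 0.8892 = 27.78 mg/L.

L₀ ≈ 27.8 mg/L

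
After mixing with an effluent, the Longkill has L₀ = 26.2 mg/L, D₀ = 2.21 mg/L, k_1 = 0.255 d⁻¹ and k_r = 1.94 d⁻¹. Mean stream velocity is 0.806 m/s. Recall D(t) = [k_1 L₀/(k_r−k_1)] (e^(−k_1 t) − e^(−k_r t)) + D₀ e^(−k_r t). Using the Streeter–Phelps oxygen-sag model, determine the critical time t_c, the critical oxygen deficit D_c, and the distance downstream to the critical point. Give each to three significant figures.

t_c ≈ 0.721 d; D_c ≈ 2.87 mg/L; x_c ≈ 50.2 km

At the critical point dD/dt = 0, so k_1 L₀ e^(−k_1 t) = k_r D. Substituting D(t) from the Streeter–Phelps equation and solving for t gives
t_c = ln[(k_r/k_1)(1 − D₀(k_r−k_1)/(k_1 L₀))] / (k_r−k_1).
Here k_r−k_1 = 1.685 d⁻¹ and 1 − D₀(k_r−k_1)/(k_1 L₀) = 1 − 2.21×1.685/(0.255×26.2) = 0.4426, so
t_c = ln(7.608 × 0.4426) / 1.685 = 1.214 / 1.685 = 0.7206 d.
L(t_c) = L₀ e^(−k_1 t_c) = 26.2 × 0.8322 = 21.80 mg/L, and at the critical point k_r D_c = k_1 L, so D_c = (0.255/1.94) × 21.80 = 2.866 mg/L.
x_c = v t_c = 0.806 m/s × 0.7206 d × 86400 s/d = 50180 m ≈ 50.2 km.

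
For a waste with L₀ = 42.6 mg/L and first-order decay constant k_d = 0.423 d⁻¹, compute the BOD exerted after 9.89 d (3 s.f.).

y ≈ 42.0 mg/L

y_t = L₀(1 − e^(−k_d t)) = 42.6 × (1 − e^(−0.423×9.89))
= 42.6 × (1 − 0.01525) = 42.6 × 0.9848 = 41.95 mg/L.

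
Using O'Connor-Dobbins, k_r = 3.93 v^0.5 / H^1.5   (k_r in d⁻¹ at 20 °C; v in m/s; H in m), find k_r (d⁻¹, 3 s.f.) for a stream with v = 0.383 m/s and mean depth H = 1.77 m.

k_r ≈ 1.03 d⁻¹

k_r = 3.93 × 0.383^0.5 / 1.77^1.5 = 3.93 × 0.6189 / 2.355 = 1.033 d⁻¹.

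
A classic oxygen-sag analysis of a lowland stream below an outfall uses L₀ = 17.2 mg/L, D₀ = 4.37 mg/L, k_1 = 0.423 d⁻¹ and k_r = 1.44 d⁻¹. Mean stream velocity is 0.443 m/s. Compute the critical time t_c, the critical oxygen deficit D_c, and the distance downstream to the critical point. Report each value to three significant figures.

t_c ≈ 0.277 d; D_c ≈ 4.49 mg/L; x_c ≈ 10.6 km

t_c = [1/(k_r−k_1)] ln[(k_r/k_1)(1 − D₀(k_r−k_1)/(k_1 L₀))]
= [1/(1.44−0.423)] ln[(1.44/0.423)(1 − 4.37×1.017/(0.423×17.2))]
= (1/1.017) ln[3.404 × 0.3892] = 0.9833 × ln(1.325) = 0.9833 × 0.2812 = 0.2765 d.
L(t_c) = L₀ e^(−k_1 t_c) = 17.2 × 0.8896 = 15.30 mg/L, and at the critical point k_r D_c = k_1 L, so D_c = (0.423/1.44) × 15.30 = 4.495 mg/L.
x_c = v t_c = 0.443 m/s × 0.2765 d × 86400 s/d = 10580 m ≈ 10.6 km.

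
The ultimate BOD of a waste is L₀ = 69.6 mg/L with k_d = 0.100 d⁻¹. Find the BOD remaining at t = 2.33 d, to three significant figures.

L ≈ 55.1 mg/L

L_t = L₀ e^(−k_d t) = 69.6 × e^(−0.100×2.33) = 69.6 × 0.7922 = 55.13 mg/L.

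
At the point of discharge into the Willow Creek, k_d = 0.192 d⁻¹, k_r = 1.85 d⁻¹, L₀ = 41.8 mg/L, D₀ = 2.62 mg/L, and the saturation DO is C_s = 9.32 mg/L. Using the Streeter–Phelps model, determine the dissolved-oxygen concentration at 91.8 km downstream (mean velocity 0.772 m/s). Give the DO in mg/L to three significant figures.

Travel time t = x/v = 91.8 km / (0.772 m/s) = 91800 m / 0.772 m/s = 118900 s = 1.376 d.
k_d L₀/(k_r−k_d) = 0.192×41.8/(1.85−0.192) = 8.026/1.658 = 4.841 mg/L.
e^(−k_d t) = e^(−0.192×1.376) = 0.7678; e^(−k_r t) = e^(−1.85×1.376) = 0.07838.
D = 4.841 × (0.7678 − 0.07838) + 2.62 × 0.07838 = 3.337 + 0.2054 = 3.542 mg/L.
DO = C_s − D = 9.32 − 3.542 = 5.778 mg/L.

DO ≈ 5.78 mg/L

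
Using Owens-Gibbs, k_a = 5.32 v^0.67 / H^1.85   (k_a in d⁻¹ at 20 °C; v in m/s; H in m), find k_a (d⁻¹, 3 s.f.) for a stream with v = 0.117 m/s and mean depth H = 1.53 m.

k_a = 5.32 × 0.117^0.67 / 1.53^1.85 = 5.32 × 0.2375 / 2.196 = 0.5753 d⁻¹.

k_a ≈ 0.575 d⁻¹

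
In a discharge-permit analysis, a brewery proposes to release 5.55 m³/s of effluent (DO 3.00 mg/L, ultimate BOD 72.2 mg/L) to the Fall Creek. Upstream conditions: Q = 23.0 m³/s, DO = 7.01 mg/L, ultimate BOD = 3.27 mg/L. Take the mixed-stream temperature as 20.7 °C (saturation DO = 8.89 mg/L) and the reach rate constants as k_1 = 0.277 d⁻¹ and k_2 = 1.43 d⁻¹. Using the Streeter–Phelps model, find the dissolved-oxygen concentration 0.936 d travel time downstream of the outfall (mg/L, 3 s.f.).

DO ≈ 6.15 mg/L

Mixed DO = (23.0×7.01 + 5.55×3.00)/(23.0+5.55) = 177.9/28.55 = 6.230 mg/L.
Mixed L₀ = (23.0×3.27 + 5.55×72.2)/(28.55) = 475.9/28.55 = 16.67 mg/L.
Initial deficit D₀ = C_s − DO₀ = 8.89 − 6.230 = 2.660 mg/L.
D(0.936) = [0.277×16.67/(1.43−0.277)](e^(−0.277×0.936) − e^(−1.43×0.936)) + 2.660 e^(−1.43×0.936)
= 4.005 × (0.7716 − 0.2622) + 2.660 × 0.2622 = 2.737 mg/L.
DO = 8.89 − 2.737 = 6.153 mg/L.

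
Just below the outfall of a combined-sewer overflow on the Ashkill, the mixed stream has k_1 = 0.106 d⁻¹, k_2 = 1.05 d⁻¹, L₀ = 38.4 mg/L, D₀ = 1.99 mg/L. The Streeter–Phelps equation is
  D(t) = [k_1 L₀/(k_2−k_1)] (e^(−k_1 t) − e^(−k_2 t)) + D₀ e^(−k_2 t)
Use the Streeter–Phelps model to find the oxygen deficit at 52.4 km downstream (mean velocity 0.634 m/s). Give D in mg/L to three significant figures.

D ≈ 3.05 mg/L

Travel time t = x/v = 52.4 km / (0.634 m/s) = 52400 m / 0.634 m/s = 82650 s = 0.9566 d.
k_1 L₀/(k_2−k_1) = 0.106×38.4/(1.05−0.106) = 4.070/0.9440 = 4.312 mg/L.
e^(−k_1 t) = e^(−0.106×0.9566) = 0.9036; e^(−k_2 t) = e^(−1.05×0.9566) = 0.3663.
D = 4.312 × (0.9036 − 0.3663) + 1.99 × 0.3663 = 2.317 + 0.7288 = 3.046 mg/L.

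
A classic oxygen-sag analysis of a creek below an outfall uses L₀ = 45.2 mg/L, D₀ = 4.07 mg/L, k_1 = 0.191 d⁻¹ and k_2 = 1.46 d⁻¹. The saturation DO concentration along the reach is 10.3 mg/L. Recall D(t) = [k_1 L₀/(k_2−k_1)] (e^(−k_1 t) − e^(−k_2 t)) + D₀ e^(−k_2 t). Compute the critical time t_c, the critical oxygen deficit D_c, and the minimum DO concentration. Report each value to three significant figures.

t_c = [1/(k_2−k_1)] ln[(k_2/k_1)(1 − D₀(k_2−k_1)/(k_1 L₀))]
= [1/(1.46−0.191)] ln[(1.46/0.191)(1 − 4.07×1.269/(0.191×45.2))]
= (1/1.269) ln[7.644 × 0.4017] = 0.7880 × ln(3.071) = 0.7880 × 1.122 = 0.8842 d.
L(t_c) = L₀ e^(−k_1 t_c) = 45.2 × 0.8446 = 38.18 mg/L, and at the critical point k_2 D_c = k_1 L, so D_c = (0.191/1.46) × 38.18 = 4.994 mg/L.
Minimum DO = C_s − D_c = 10.3 − 4.994 = 5.306 mg/L.

t_c ≈ 0.884 d; D_c ≈ 4.99 mg/L; min DO ≈ 5.31 mg/L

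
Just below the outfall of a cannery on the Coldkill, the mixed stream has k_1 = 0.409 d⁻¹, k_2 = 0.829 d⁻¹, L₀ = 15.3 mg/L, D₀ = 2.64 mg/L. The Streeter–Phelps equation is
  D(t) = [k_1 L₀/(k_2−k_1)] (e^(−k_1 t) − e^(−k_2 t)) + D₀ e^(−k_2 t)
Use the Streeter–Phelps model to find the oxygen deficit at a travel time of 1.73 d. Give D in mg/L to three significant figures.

k_1 L₀/(k_2−k_1) = 0.409×15.3/(0.829−0.409) = 6.258/0.4200 = 14.90 mg/L.
e^(−k_1 t) = e^(−0.409×1.730) = 0.4928; e^(−k_2 t) = e^(−0.829×1.730) = 0.2383.
D = 14.90 × (0.4928 − 0.2383) + 2.64 × 0.2383 = 3.792 + 0.6291 = 4.421 mg/L.

D ≈ 4.42 mg/L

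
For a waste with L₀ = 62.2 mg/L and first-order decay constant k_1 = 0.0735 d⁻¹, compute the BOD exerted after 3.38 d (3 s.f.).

y_t = L₀(1 − e^(−k_1 t)) = 62.2 × (1 − e^(−0.0735×3.38))
= 62.2 × (1 − 0.7800) = 62.2 × 0.2200 = 13.68 mg/L.

y ≈ 13.7 mg/L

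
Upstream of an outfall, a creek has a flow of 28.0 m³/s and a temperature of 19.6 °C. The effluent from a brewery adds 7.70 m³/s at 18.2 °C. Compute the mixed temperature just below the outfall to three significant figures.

19.3 °C

Flow-weighted mixing: C = (Q_r C_r + Q_w C_w)/(Q_r + Q_w)
= (28.0×19.6 + 7.70×18.2)/(28.0 + 7.70) = 688.9/35.70 = 19.30 °C.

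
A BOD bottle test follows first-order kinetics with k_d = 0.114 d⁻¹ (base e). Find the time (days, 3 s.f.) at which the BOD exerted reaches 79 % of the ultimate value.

y/L₀ = 1 − e^(−k_d t) = 0.79 ⇒ e^(−k_d t) = 0.210
t = −ln(0.210) / 0.114 = 1.561 / 0.114 = 13.69 d.

t ≈ 13.7 d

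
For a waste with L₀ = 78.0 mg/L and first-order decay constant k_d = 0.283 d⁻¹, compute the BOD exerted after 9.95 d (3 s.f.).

y ≈ 73.3 mg/L

y_t = L₀(1 − e^(−k_d t)) = 78.0 × (1 − e^(−0.283×9.95))
= 78.0 × (1 − 0.05985) = 78.0 × 0.9401 = 73.33 mg/L.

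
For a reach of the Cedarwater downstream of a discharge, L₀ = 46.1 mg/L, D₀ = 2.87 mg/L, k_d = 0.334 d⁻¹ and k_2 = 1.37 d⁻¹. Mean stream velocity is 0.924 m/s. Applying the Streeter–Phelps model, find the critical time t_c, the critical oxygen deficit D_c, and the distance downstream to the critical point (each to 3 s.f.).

With k_2/k_d = 4.102 and 1 − D₀(k_2−k_d)/(k_d L₀) = 0.8069,
t_c = ln(4.102 × 0.8069) / (1.37 − 0.334) = ln(3.310) / 1.036 = 1.197/1.036 = 1.155 d.
D_c = (k_d/k_2) L₀ e^(−k_d t_c) = (0.334/1.37) × 46.1 × e^(−0.334×1.155) = 0.2438 × 46.1 × 0.6799 = 7.641 mg/L.
x_c = v t_c = 0.924 m/s × 1.155 d × 86400 s/d = 92230 m ≈ 92.2 km.

t_c ≈ 1.16 d; D_c ≈ 7.64 mg/L; x_c ≈ 92.2 km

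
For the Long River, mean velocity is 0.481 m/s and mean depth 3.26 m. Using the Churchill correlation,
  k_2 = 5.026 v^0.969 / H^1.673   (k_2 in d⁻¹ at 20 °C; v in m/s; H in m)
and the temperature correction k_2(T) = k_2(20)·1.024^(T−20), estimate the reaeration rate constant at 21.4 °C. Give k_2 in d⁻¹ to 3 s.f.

k_2 ≈ 0.354 d⁻¹

k_2(20) = 5.026 × 0.481^0.969 / 3.26^1.673 = 5.026 × 0.4920 / 7.221 = 0.3425 d⁻¹.
k_2(21.4) = 0.3425 × 1.024^(21.4−20) = 0.3425 × 1.034 = 0.3540 d⁻¹.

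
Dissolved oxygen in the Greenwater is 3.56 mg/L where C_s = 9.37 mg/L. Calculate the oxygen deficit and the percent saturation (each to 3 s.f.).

D ≈ 5.81 mg/L; 38.0 % saturation

D = C_s − C = 9.37 − 3.56 = 5.81 mg/L.
% saturation = 3.56/9.37 × 100 = 38.0 %.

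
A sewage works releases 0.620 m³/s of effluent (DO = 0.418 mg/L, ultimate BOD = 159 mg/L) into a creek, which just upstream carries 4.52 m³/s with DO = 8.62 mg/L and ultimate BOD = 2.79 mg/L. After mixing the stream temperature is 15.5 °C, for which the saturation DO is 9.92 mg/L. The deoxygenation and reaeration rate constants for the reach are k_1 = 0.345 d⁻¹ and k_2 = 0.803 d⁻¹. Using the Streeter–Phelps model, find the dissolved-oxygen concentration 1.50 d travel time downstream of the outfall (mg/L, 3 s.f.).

Mixed DO = (4.52×8.62 + 0.620×0.418)/(4.52+0.620) = 39.22/5.140 = 7.631 mg/L.
Mixed L₀ = (4.52×2.79 + 0.620×159)/(5.140) = 111.2/5.140 = 21.63 mg/L.
Initial deficit D₀ = C_s − DO₀ = 9.92 − 7.631 = 2.289 mg/L.
D(1.50) = [0.345×21.63/(0.803−0.345)](e^(−0.345×1.50) − e^(−0.803×1.50)) + 2.289 e^(−0.803×1.50)
= 16.30 × (0.5960 − 0.2998) + 2.289 × 0.2998 = 5.513 mg/L.
DO = 9.92 − 5.513 = 4.407 mg/L.

DO ≈ 4.41 mg/L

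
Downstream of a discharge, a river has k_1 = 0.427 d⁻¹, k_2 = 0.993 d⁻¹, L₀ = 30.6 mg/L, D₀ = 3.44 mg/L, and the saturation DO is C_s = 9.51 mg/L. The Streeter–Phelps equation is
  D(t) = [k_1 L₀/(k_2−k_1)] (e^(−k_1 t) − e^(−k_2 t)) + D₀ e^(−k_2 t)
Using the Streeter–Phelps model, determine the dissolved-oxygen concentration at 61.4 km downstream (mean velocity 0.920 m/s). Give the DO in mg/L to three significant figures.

DO ≈ 2.03 mg/L

Travel time t = x/v = 61.4 km / (0.920 m/s) = 61400 m / 0.920 m/s = 66740 s = 0.7724 d.
k_1 L₀/(k_2−k_1) = 0.427×30.6/(0.993−0.427) = 13.07/0.5660 = 23.09 mg/L.
e^(−k_1 t) = e^(−0.427×0.7724) = 0.7190; e^(−k_2 t) = e^(−0.993×0.7724) = 0.4644.
D = 23.09 × (0.7190 − 0.4644) + 3.44 × 0.4644 = 5.879 + 1.597 = 7.476 mg/L.
DO = C_s − D = 9.51 − 7.476 = 2.034 mg/L.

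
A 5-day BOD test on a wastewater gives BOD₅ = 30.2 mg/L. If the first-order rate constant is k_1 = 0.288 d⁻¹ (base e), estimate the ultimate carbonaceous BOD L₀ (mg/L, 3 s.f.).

L₀ ≈ 39.6 mg/L

BOD₅ = L₀(1 − e^(−5k_1)) ⇒ L₀ = BOD₅ / (1 − e^(−5×0.288))
= 30.2 / (1 − 0.2369) = 30.2 / 0.7631 = 39.58 mg/L.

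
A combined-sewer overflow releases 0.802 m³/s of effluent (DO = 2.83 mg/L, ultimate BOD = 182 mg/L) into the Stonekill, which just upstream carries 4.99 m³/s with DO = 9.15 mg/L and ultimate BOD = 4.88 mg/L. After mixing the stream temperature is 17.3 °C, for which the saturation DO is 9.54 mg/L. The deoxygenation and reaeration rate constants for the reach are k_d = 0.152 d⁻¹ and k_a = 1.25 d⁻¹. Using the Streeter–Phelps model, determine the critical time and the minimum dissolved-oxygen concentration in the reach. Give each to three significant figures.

t_c ≈ 1.58 d; minimum DO ≈ 6.73 mg/L

Mixed DO = (4.99×9.15 + 0.802×2.83)/(4.99+0.802) = 47.93/5.792 = 8.275 mg/L.
Mixed L₀ = (4.99×4.88 + 0.802×182)/(5.792) = 170.3/5.792 = 29.41 mg/L.
Initial deficit D₀ = C_s − DO₀ = 9.54 − 8.275 = 1.265 mg/L.
t_c = (1/1.098) ln[(1.25/0.152)(1 − 1.265×1.098/(0.152×29.41))] = 0.9107 × ln(5.668) = 1.580 d.
D_c = (0.152/1.25) × 29.41 × e^(−0.152×1.580) = 0.1216 × 29.41 × 0.7865 = 2.812 mg/L.
Minimum DO = 9.54 − 2.812 = 6.728 mg/L.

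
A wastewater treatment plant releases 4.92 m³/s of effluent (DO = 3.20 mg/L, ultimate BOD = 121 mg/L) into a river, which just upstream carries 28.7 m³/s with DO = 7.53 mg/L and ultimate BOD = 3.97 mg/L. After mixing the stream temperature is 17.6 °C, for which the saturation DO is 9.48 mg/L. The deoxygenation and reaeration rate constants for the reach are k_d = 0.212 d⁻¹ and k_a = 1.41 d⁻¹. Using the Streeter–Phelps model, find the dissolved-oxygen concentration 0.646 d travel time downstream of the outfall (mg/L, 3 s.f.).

DO ≈ 6.69 mg/L

Mixed DO = (28.7×7.53 + 4.92×3.20)/(28.7+4.92) = 231.9/33.62 = 6.896 mg/L.
Mixed L₀ = (28.7×3.97 + 4.92×121)/(33.62) = 709.3/33.62 = 21.10 mg/L.
Initial deficit D₀ = C_s − DO₀ = 9.48 − 6.896 = 2.584 mg/L.
D(0.646) = [0.212×21.10/(1.41−0.212)](e^(−0.212×0.646) − e^(−1.41×0.646)) + 2.584 e^(−1.41×0.646)
= 3.733 × (0.8720 − 0.4022) + 2.584 × 0.4022 = 2.793 mg/L.
DO = 9.48 − 2.793 = 6.687 mg/L.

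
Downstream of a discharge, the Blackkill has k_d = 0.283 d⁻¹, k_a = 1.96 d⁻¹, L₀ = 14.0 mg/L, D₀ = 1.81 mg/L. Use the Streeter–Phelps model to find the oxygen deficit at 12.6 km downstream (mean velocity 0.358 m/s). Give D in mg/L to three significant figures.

D ≈ 1.86 mg/L

Travel time t = x/v = 12.6 km / (0.358 m/s) = 12600 m / 0.358 m/s = 35200 s = 0.4074 d.
k_d L₀/(k_a−k_d) = 0.283×14.0/(1.96−0.283) = 3.962/1.677 = 2.363 mg/L.
e^(−k_d t) = e^(−0.283×0.4074) = 0.8911; e^(−k_a t) = e^(−1.96×0.4074) = 0.4500.
D = 2.363 × (0.8911 − 0.4500) + 1.81 × 0.4500 = 1.042 + 0.8146 = 1.857 mg/L.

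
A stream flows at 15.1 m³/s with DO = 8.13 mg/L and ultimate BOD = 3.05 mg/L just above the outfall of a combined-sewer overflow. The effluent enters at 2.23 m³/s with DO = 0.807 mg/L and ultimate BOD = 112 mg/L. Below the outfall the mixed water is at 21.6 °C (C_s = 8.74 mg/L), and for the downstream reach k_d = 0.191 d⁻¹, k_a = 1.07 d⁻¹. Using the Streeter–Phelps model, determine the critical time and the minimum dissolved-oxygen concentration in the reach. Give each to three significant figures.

t_c ≈ 1.34 d; minimum DO ≈ 6.38 mg/L

Mixed DO = (15.1×8.13 + 2.23×0.807)/(15.1+2.23) = 124.6/17.33 = 7.188 mg/L.
Mixed L₀ = (15.1×3.05 + 2.23×112)/(17.33) = 295.8/17.33 = 17.07 mg/L.
Initial deficit D₀ = C_s − DO₀ = 8.74 − 7.188 = 1.552 mg/L.
t_c = (1/0.8790) ln[(1.07/0.191)(1 − 1.552×0.8790/(0.191×17.07))] = 1.138 × ln(3.258) = 1.344 d.
D_c = (0.191/1.07) × 17.07 × e^(−0.191×1.344) = 0.1785 × 17.07 × 0.7737 = 2.357 mg/L.
Minimum DO = 8.74 − 2.357 = 6.383 mg/L.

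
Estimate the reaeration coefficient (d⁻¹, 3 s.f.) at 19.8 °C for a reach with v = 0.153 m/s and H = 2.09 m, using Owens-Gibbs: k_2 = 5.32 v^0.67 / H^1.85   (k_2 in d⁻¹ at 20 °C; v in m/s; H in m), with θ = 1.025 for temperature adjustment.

k_2 ≈ 0.385 d⁻¹

k_2(20) = 5.32 × 0.153^0.67 / 2.09^1.85 = 5.32 × 0.2843 / 3.911 = 0.3867 d⁻¹.
k_2(19.8) = 0.3867 × 1.025^(19.8−20) = 0.3867 × 0.9951 = 0.3848 d⁻¹.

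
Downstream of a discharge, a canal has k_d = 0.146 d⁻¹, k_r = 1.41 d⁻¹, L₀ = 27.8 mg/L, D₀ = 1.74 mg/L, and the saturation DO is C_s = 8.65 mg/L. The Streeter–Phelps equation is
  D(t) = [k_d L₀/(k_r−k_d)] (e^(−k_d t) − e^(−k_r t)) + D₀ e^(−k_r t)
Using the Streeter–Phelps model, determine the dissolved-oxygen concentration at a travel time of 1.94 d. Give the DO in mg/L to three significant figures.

DO ≈ 6.33 mg/L

k_d L₀/(k_r−k_d) = 0.146×27.8/(1.41−0.146) = 4.059/1.264 = 3.211 mg/L.
e^(−k_d t) = e^(−0.146×1.940) = 0.7533; e^(−k_r t) = e^(−1.41×1.940) = 0.06487.
D = 3.211 × (0.7533 − 0.06487) + 1.74 × 0.06487 = 2.211 + 0.1129 = 2.324 mg/L.
DO = C_s − D = 8.65 − 2.324 = 6.326 mg/L.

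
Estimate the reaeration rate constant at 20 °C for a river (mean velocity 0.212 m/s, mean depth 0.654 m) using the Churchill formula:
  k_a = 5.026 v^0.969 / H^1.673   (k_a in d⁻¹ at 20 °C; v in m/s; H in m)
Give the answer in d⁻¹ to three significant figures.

k_a ≈ 2.27 d⁻¹

k_a = 5.026 × 0.212^0.969 / 0.654^1.673 = 5.026 × 0.2224 / 0.4914 = 2.275 d⁻¹.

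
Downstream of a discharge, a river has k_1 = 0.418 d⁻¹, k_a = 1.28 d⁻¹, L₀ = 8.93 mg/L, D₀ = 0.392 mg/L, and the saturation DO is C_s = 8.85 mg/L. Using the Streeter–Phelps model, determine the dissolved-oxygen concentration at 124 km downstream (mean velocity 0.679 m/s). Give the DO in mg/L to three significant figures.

DO ≈ 7.32 mg/L

Travel time t = x/v = 124 km / (0.679 m/s) = 124000 m / 0.679 m/s = 182600 s = 2.114 d.
k_1 L₀/(k_a−k_1) = 0.418×8.93/(1.28−0.418) = 3.733/0.8620 = 4.330 mg/L.
e^(−k_1 t) = e^(−0.418×2.114) = 0.4133; e^(−k_a t) = e^(−1.28×2.114) = 0.06684.
D = 4.330 × (0.4133 − 0.06684) + 0.392 × 0.06684 = 1.500 + 0.02620 = 1.527 mg/L.
DO = C_s − D = 8.85 − 1.527 = 7.323 mg/L.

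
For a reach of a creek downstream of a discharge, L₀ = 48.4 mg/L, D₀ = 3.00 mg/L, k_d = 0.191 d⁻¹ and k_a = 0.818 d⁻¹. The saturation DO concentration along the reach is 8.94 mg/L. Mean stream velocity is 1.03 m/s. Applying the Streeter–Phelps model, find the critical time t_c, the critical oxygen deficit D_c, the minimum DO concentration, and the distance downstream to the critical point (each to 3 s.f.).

t_c ≈ 1.96 d; D_c ≈ 7.78 mg/L; min DO ≈ 1.16 mg/L; x_c ≈ 174 km

t_c = [1/(k_a−k_d)] ln[(k_a/k_d)(1 − D₀(k_a−k_d)/(k_d L₀))]
= [1/(0.818−0.191)] ln[(0.818/0.191)(1 − 3.00×0.6270/(0.191×48.4))]
= (1/0.6270) ln[4.283 × 0.7965] = 1.595 × ln(3.411) = 1.595 × 1.227 = 1.957 d.
L(t_c) = L₀ e^(−k_d t_c) = 48.4 × 0.6881 = 33.30 mg/L, and at the critical point k_a D_c = k_d L, so D_c = (0.191/0.818) × 33.30 = 7.777 mg/L.
Minimum DO = C_s − D_c = 8.94 − 7.777 = 1.163 mg/L.
x_c = v t_c = 1.03 m/s × 1.957 d × 86400 s/d = 174200 m ≈ 174 km.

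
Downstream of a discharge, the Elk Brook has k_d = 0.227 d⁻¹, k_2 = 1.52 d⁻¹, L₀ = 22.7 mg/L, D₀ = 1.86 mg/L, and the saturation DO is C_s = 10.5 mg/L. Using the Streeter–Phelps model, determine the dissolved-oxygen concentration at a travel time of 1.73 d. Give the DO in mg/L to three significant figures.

k_d L₀/(k_2−k_d) = 0.227×22.7/(1.52−0.227) = 5.153/1.293 = 3.985 mg/L.
e^(−k_d t) = e^(−0.227×1.730) = 0.6752; e^(−k_2 t) = e^(−1.52×1.730) = 0.07211.
D = 3.985 × (0.6752 − 0.07211) + 1.86 × 0.07211 = 2.404 + 0.1341 = 2.538 mg/L.
DO = C_s − D = 10.5 − 2.538 = 7.962 mg/L.

DO ≈ 7.96 mg/L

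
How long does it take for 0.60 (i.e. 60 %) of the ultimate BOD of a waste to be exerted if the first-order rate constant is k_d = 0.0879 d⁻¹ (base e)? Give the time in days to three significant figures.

y/L₀ = 1 − e^(−k_d t) = 0.60 ⇒ e^(−k_d t) = 0.400
t = −ln(0.400) / 0.0879 = 0.9163 / 0.0879 = 10.42 d.

t ≈ 10.4 d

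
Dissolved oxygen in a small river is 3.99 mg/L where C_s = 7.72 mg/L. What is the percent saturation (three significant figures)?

% saturation = C/C_s × 100 = 3.99/7.72 × 100 = 51.7 %.

51.7 % saturation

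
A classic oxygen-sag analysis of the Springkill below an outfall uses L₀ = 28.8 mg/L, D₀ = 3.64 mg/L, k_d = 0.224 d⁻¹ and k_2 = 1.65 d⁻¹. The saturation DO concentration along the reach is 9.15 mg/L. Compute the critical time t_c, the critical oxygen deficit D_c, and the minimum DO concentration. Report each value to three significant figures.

With k_2/k_d = 7.366 and 1 − D₀(k_2−k_d)/(k_d L₀) = 0.1954,
t_c = ln(7.366 × 0.1954) / (1.65 − 0.224) = ln(1.439) / 1.426 = 0.3642/1.426 = 0.2554 d.
L(t_c) = L₀ e^(−k_d t_c) = 28.8 × 0.9444 = 27.20 mg/L, and at the critical point k_2 D_c = k_d L, so D_c = (0.224/1.65) × 27.20 = 3.692 mg/L.
Minimum DO = C_s − D_c = 9.15 − 3.692 = 5.458 mg/L.

t_c ≈ 0.255 d; D_c ≈ 3.69 mg/L; min DO ≈ 5.46 mg/L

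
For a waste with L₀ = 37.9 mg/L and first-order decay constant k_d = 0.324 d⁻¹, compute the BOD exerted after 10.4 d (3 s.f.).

y_t = L₀(1 − e^(−k_d t)) = 37.9 × (1 − e^(−0.324×10.4))
= 37.9 × (1 − 0.03440) = 37.9 × 0.9656 = 36.60 mg/L.

y ≈ 36.6 mg/L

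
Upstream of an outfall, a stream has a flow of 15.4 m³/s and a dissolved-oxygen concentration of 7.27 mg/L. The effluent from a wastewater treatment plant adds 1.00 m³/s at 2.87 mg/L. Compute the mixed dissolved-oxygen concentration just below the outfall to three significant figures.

7.00 mg/L

Flow-weighted mixing: C = (Q_r C_r + Q_w C_w)/(Q_r + Q_w)
= (15.4×7.27 + 1.00×2.87)/(15.4 + 1.00) = 114.8/16.40 = 7.002 mg/L.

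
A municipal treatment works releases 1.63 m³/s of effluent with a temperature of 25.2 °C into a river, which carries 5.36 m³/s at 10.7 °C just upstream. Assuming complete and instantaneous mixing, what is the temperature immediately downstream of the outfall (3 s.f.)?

Flow-weighted mixing: C = (Q_r C_r + Q_w C_w)/(Q_r + Q_w)
= (5.36×10.7 + 1.63×25.2)/(5.36 + 1.63) = 98.43/6.990 = 14.08 °C.

14.1 °C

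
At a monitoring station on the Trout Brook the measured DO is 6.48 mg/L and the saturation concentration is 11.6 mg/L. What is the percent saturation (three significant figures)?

55.9 % saturation

% saturation = C/C_s × 100 = 6.48/11.6 × 100 = 55.9 %.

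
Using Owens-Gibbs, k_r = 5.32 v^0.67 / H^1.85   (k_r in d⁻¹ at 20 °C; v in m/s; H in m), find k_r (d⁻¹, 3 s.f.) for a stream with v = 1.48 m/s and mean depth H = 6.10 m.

k_r ≈ 0.244 d⁻¹

k_r = 5.32 × 1.48^0.67 / 6.10^1.85 = 5.32 × 1.300 / 28.37 = 0.2439 d⁻¹.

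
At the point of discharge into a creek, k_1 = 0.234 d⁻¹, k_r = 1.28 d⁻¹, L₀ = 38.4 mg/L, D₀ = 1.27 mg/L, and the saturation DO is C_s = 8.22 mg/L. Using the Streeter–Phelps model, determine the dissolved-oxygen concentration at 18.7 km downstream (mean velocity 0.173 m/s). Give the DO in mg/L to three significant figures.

Travel time t = x/v = 18.7 km / (0.173 m/s) = 18700 m / 0.173 m/s = 108100 s = 1.251 d.
k_1 L₀/(k_r−k_1) = 0.234×38.4/(1.28−0.234) = 8.986/1.046 = 8.590 mg/L.
e^(−k_1 t) = e^(−0.234×1.251) = 0.7462; e^(−k_r t) = e^(−1.28×1.251) = 0.2016.
D = 8.590 × (0.7462 − 0.2016) + 1.27 × 0.2016 = 4.678 + 0.2561 = 4.934 mg/L.
DO = C_s − D = 8.22 − 4.934 = 3.286 mg/L.

DO ≈ 3.29 mg/L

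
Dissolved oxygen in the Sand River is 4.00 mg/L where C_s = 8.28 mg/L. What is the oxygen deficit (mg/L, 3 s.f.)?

D ≈ 4.28 mg/L

D = C_s − C = 8.28 − 4.00 = 4.28 mg/L.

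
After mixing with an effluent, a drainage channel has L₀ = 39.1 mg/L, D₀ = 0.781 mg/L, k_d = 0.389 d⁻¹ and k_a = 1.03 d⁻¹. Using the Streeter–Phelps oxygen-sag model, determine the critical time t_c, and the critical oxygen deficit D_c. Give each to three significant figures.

t_c ≈ 1.47 d; D_c ≈ 8.35 mg/L

t_c = [1/(k_a−k_d)] ln[(k_a/k_d)(1 − D₀(k_a−k_d)/(k_d L₀))]
= [1/(1.03−0.389)] ln[(1.03/0.389)(1 − 0.781×0.6410/(0.389×39.1))]
= (1/0.6410) ln[2.648 × 0.9671] = 1.560 × ln(2.561) = 1.560 × 0.9403 = 1.467 d.
L(t_c) = L₀ e^(−k_d t_c) = 39.1 × 0.5652 = 22.10 mg/L, and at the critical point k_a D_c = k_d L, so D_c = (0.389/1.03) × 22.10 = 8.346 mg/L.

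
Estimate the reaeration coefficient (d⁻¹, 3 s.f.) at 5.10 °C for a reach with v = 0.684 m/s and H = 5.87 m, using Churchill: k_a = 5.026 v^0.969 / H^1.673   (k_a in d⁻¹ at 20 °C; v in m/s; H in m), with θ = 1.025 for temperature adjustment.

k_a(20) = 5.026 × 0.684^0.969 / 5.87^1.673 = 5.026 × 0.6921 / 19.32 = 0.1801 d⁻¹.
k_a(5.10) = 0.1801 × 1.025^(5.10−20) = 0.1801 × 0.6922 = 0.1246 d⁻¹.

k_a ≈ 0.125 d⁻¹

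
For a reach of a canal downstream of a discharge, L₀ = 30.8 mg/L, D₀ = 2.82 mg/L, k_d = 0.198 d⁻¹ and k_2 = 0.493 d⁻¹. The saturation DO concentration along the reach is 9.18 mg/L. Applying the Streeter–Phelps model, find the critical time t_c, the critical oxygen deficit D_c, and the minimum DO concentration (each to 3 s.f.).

t_c ≈ 2.60 d; D_c ≈ 7.40 mg/L; min DO ≈ 1.78 mg/L

With k_2/k_d = 2.490 and 1 − D₀(k_2−k_d)/(k_d L₀) = 0.8636,
t_c = ln(2.490 × 0.8636) / (0.493 − 0.198) = ln(2.150) / 0.2950 = 0.7656/0.2950 = 2.595 d.
D_c = (k_d/k_2) L₀ e^(−k_d t_c) = (0.198/0.493) × 30.8 × e^(−0.198×2.595) = 0.4016 × 30.8 × 0.5982 = 7.400 mg/L.
Minimum DO = C_s − D_c = 9.18 − 7.400 = 1.780 mg/L.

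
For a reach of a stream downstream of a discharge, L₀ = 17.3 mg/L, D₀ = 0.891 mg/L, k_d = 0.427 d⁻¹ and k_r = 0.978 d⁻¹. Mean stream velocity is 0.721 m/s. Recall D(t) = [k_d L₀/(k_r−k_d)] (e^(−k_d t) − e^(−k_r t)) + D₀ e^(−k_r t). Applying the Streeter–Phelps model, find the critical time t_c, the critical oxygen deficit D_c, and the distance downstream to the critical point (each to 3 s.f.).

t_c ≈ 1.38 d; D_c ≈ 4.19 mg/L; x_c ≈ 85.9 km

At the critical point dD/dt = 0, so k_d L₀ e^(−k_d t) = k_r D. Substituting D(t) from the Streeter–Phelps equation and solving for t gives
t_c = ln[(k_r/k_d)(1 − D₀(k_r−k_d)/(k_d L₀))] / (k_r−k_d).
Here k_r−k_d = 0.5510 d⁻¹ and 1 − D₀(k_r−k_d)/(k_d L₀) = 1 − 0.891×0.5510/(0.427×17.3) = 0.9335, so
t_c = ln(2.290 × 0.9335) / 0.5510 = 0.7600 / 0.5510 = 1.379 d.
L(t_c) = L₀ e^(−k_d t_c) = 17.3 × 0.5549 = 9.600 mg/L, and at the critical point k_r D_c = k_d L, so D_c = (0.427/0.978) × 9.600 = 4.191 mg/L.
x_c = v t_c = 0.721 m/s × 1.379 d × 86400 s/d = 85920 m ≈ 85.9 km.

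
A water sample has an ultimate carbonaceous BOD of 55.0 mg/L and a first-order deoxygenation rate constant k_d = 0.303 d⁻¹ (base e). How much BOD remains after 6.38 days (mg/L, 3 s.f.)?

L_t = L₀ e^(−k_d t) = 55.0 × e^(−0.303×6.38) = 55.0 × 0.1447 = 7.958 mg/L.

L ≈ 7.96 mg/L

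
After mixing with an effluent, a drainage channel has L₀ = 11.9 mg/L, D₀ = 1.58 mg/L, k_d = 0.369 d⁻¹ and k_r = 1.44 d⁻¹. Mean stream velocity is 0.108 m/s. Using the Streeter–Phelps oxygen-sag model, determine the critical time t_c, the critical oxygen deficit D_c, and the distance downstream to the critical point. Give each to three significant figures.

t_c ≈ 0.817 d; D_c ≈ 2.26 mg/L; x_c ≈ 7.62 km

t_c = [1/(k_r−k_d)] ln[(k_r/k_d)(1 − D₀(k_r−k_d)/(k_d L₀))]
= [1/(1.44−0.369)] ln[(1.44/0.369)(1 − 1.58×1.071/(0.369×11.9))]
= (1/1.071) ln[3.902 × 0.6146] = 0.9337 × ln(2.399) = 0.9337 × 0.8749 = 0.8169 d.
L(t_c) = L₀ e^(−k_d t_c) = 11.9 × 0.7398 = 8.803 mg/L, and at the critical point k_r D_c = k_d L, so D_c = (0.369/1.44) × 8.803 = 2.256 mg/L.
x_c = v t_c = 0.108 m/s × 0.8169 d × 86400 s/d = 7622 m ≈ 7.62 km.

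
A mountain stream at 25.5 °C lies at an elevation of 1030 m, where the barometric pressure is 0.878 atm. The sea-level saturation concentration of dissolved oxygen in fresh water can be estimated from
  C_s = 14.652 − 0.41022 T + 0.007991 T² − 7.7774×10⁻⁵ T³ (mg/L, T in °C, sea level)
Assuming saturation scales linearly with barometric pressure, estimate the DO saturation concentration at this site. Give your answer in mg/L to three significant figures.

C_s ≈ 7.11 mg/L

At sea level: C_s = 14.652 − 0.41022×25.5 + 0.007991×25.5² − 7.7774×10⁻⁵×25.5³ = 8.098 mg/L.
Pressure correction: C_s' = 8.098 × 0.878 = 7.110 mg/L.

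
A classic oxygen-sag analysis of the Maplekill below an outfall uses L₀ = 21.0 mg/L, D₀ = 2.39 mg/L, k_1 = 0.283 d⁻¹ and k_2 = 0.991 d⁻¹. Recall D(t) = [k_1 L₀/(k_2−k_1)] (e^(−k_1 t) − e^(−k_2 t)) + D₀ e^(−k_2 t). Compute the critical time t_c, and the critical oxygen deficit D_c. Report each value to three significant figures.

t_c ≈ 1.30 d; D_c ≈ 4.15 mg/L

With k_2/k_1 = 3.502 and 1 − D₀(k_2−k_1)/(k_1 L₀) = 0.7153,
t_c = ln(3.502 × 0.7153) / (0.991 − 0.283) = ln(2.505) / 0.7080 = 0.9182/0.7080 = 1.297 d.
D_c = (k_1/k_2) L₀ e^(−k_1 t_c) = (0.283/0.991) × 21.0 × e^(−0.283×1.297) = 0.2856 × 21.0 × 0.6928 = 4.155 mg/L.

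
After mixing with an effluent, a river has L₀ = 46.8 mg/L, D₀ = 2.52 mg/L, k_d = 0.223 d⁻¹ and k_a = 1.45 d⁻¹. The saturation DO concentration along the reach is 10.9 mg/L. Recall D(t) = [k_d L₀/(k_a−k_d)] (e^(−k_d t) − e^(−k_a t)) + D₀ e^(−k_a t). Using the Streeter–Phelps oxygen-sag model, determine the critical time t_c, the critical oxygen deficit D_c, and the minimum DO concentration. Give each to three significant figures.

t_c ≈ 1.24 d; D_c ≈ 5.46 mg/L; min DO ≈ 5.44 mg/L

With k_a/k_d = 6.502 and 1 − D₀(k_a−k_d)/(k_d L₀) = 0.7037,
t_c = ln(6.502 × 0.7037) / (1.45 − 0.223) = ln(4.576) / 1.227 = 1.521/1.227 = 1.239 d.
L(t_c) = L₀ e^(−k_d t_c) = 46.8 × 0.7585 = 35.50 mg/L, and at the critical point k_a D_c = k_d L, so D_c = (0.223/1.45) × 35.50 = 5.459 mg/L.
Minimum DO = C_s − D_c = 10.9 − 5.459 = 5.441 mg/L.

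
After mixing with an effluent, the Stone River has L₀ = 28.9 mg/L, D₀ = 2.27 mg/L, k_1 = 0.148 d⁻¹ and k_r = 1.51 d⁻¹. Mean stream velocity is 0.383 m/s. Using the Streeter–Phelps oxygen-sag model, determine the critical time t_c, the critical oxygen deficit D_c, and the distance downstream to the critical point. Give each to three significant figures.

t_c ≈ 0.763 d; D_c ≈ 2.53 mg/L; x_c ≈ 25.3 km

t_c = [1/(k_r−k_1)] ln[(k_r/k_1)(1 − D₀(k_r−k_1)/(k_1 L₀))]
= [1/(1.51−0.148)] ln[(1.51/0.148)(1 − 2.27×1.362/(0.148×28.9))]
= (1/1.362) ln[10.20 × 0.2772] = 0.7342 × ln(2.828) = 0.7342 × 1.039 = 0.7632 d.
D_c = (k_1/k_r) L₀ e^(−k_1 t_c) = (0.148/1.51) × 28.9 × e^(−0.148×0.7632) = 0.09801 × 28.9 × 0.8932 = 2.530 mg/L.
x_c = v t_c = 0.383 m/s × 0.7632 d × 86400 s/d = 25260 m ≈ 25.3 km.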